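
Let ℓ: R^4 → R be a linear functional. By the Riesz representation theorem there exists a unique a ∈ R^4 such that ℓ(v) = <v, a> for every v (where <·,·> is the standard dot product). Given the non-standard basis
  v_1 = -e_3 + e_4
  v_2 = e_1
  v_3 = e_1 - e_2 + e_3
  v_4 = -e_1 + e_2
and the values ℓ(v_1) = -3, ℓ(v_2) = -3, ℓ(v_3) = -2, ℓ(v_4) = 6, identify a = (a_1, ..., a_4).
a = (-3, 3, 4, 1)

Write a = (a_1, ..., a_4) in the standard basis. For each basis vector v_i, ℓ(v_i) = <v_i, a> is a linear equation in the a_j's. Collect the n equations into a matrix system V a = ℓ, where row i of V is v_i (expressed in the standard basis). Since V is invertible (lower-triangular with 1s on the diagonal, up to permutation), solve by back-substitution:
  V =
[[0, 0, -1, 1],
 [1, 0, 0, 0],
 [1, -1, 1, 0],
 [-1, 1, 0, 0]]
  V a = (-3, -3, -2, 6)
Solving gives a = (-3, 3, 4, 1).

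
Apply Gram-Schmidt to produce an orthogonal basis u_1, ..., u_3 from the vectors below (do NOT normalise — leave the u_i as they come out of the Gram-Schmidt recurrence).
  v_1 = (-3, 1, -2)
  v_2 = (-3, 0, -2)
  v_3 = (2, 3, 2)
Orthogonal basis:
  u_1 = (-3, 1, -2)
  u_2 = (-3/14, -13/14, -1/7)
  u_3 = (-4/13, 0, 6/13)

Apply the Gram-Schmidt recurrence
  u_1 = v_1
  u_i = v_i − Σ_{j<i} ((v_i · u_j) / (u_j · u_j)) · u_j.

Step by step this gives:
  u_1 = (-3, 1, -2)
  u_2 = (-3/14, -13/14, -1/7)
  u_3 = (-4/13, 0, 6/13)

Orthogonality check:
  u_2 · u_1 = 0 (should be 0)
  u_3 · u_1 = 0 (should be 0)
  u_3 · u_2 = 0 (should be 0)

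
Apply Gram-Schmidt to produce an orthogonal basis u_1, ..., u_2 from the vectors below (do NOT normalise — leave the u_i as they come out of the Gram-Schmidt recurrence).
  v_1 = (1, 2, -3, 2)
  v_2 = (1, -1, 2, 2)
Orthogonal basis:
  u_1 = (1, 2, -3, 2)
  u_2 = (7/6, -2/3, 3/2, 7/3)

Apply the Gram-Schmidt recurrence
  u_1 = v_1
  u_i = v_i − Σ_{j<i} ((v_i · u_j) / (u_j · u_j)) · u_j.

Step by step this gives:
  u_1 = (1, 2, -3, 2)
  u_2 = (7/6, -2/3, 3/2, 7/3)

Orthogonality check:
  u_2 · u_1 = 0 (should be 0)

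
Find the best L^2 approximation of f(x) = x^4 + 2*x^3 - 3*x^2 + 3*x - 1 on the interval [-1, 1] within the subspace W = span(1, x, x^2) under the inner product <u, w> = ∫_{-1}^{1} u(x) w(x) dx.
g(x) = -15*x^2/7 + 21*x/5 - 38/35

The best approximation g ∈ W is the orthogonal projection of f onto W. Writing g = a_0 + a_1 x + a_2 x^2, the coefficients solve the normal equations G · a = b where
  G_{ij} = <φ_i, φ_j> and b_i = <f, φ_i>, with φ_0 = 1, φ_1 = x, φ_2 = x^2.
G =
  [2, 0, 2/3]
  [0, 2/3, 0]
  [2/3, 0, 2/5],
b = (-18/5, 14/5, -166/105).
Solving gives a_0 = -38/35, a_1 = 21/5, a_2 = -15/7, so
  g(x) = -15*x^2/7 + 21*x/5 - 38/35.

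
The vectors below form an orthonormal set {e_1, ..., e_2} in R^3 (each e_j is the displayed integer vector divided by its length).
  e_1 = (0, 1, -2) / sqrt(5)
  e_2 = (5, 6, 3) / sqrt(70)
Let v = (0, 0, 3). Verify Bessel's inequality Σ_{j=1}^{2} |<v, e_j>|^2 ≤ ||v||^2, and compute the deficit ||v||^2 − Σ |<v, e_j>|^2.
Σ |<v, e_j>|^2 = 117/14; ||v||^2 = 9; deficit = 9/14

Write each e_j = u_j / sqrt(<u_j, u_j>) where u_j is the displayed integer vector. Then <v, e_j> = <v, u_j> / sqrt(<u_j, u_j>), so |<v, e_j>|^2 = <v, u_j>^2 / <u_j, u_j>.
Coefficients: <v, e_1> = -6/sqrt(5), <v, e_2> = 9/sqrt(70).
Square and sum: Σ |<v, e_j>|^2 = 117/14.
Compute ||v||^2 = v·v = 9.
Deficit = 9 − 117/14 = 9/14 ≥ 0, confirming Bessel's inequality. (The deficit equals ||v − Σ <v,e_j> e_j||^2, the squared distance from v to span{e_j}.)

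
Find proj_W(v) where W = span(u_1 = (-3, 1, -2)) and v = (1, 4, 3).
proj_W(v) = (15/14, -5/14, 5/7)

Set up U = [u_1 | ... | u_1] ∈ R^(3×1). The projector onto W = col(U) is P = U (U^T U)^(-1) U^T.
Compute U^T U =
  [14],
and U^T v = (-5).
Solve U^T U · c = U^T v for the coefficients: c = (-5/14). The projection is proj_W(v) = U c.
Check: (v - proj_W(v)) · u_1 = 0  (should be 0).
Result: proj_W(v) = (15/14, -5/14, 5/7).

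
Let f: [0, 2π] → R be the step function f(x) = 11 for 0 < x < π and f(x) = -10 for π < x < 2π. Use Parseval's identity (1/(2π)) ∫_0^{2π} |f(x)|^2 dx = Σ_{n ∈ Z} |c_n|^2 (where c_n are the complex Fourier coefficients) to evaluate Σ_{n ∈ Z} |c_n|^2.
Σ |c_n|^2 = 221/2

Parseval equates the L^2 energy of f (normalised by 1/(2π)) with the ℓ^2 sum of its Fourier coefficients: (1/(2π)) ∫_0^{2π} |f|^2 = Σ |c_n|^2.
Compute the left side: (1/(2π)) [∫_0^π 11^2 dx + ∫_π^{2π} (-10)^2 dx] = (1/(2π)) · (121π + 100π) = (121 + 100)/2 = 221/2.
So Σ_{n ∈ Z} |c_n|^2 = 221/2.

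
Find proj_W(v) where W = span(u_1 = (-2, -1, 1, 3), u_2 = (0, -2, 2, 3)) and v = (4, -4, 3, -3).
proj_W(v) = (235/43, -175/86, 175/86, -45/43)

Set up U = [u_1 | ... | u_2] ∈ R^(4×2). The projector onto W = col(U) is P = U (U^T U)^(-1) U^T.
Compute U^T U =
  [15, 13]
  [13, 17],
and U^T v = (-10, 5).
Solve U^T U · c = U^T v for the coefficients: c = (-235/86, 205/86). The projection is proj_W(v) = U c.
Check: (v - proj_W(v)) · u_1 = 0  (should be 0).
Check: (v - proj_W(v)) · u_2 = 0  (should be 0).
Result: proj_W(v) = (235/43, -175/86, 175/86, -45/43).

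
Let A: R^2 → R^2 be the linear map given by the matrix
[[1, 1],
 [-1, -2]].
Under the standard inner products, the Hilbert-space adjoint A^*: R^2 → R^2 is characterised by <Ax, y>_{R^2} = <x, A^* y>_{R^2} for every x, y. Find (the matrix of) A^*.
A^* = A^T =
[[1, -1],
 [1, -2]]

For real matrices with standard dot products, the defining identity <Ax, y> = <x, A^* y> gives (Ax)^T y = x^T (A^*) y, i.e. x^T A^T y = x^T (A^*) y. Since this holds for all x, y, we must have A^* = A^T. Therefore
A^* =
[[1, -1],
 [1, -2]].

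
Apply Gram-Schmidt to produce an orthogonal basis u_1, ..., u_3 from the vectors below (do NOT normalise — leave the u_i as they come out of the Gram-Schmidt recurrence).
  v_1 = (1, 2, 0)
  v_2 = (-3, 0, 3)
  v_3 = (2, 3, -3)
Orthogonal basis:
  u_1 = (1, 2, 0)
  u_2 = (-12/5, 6/5, 3)
  u_3 = (-10/9, 5/9, -10/9)

Apply the Gram-Schmidt recurrence
  u_1 = v_1
  u_i = v_i − Σ_{j<i} ((v_i · u_j) / (u_j · u_j)) · u_j.

Step by step this gives:
  u_1 = (1, 2, 0)
  u_2 = (-12/5, 6/5, 3)
  u_3 = (-10/9, 5/9, -10/9)

Orthogonality check:
  u_2 · u_1 = 0 (should be 0)
  u_3 · u_1 = 0 (should be 0)
  u_3 · u_2 = 0 (should be 0)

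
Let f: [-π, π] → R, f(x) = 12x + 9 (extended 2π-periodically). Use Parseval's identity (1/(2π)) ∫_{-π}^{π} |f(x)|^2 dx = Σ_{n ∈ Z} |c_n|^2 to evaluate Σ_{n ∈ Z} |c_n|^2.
Σ |c_n|^2 = 48π^2 + 81

Expand and integrate term by term over [-π, π]:
  ∫ (12x)^2 dx = 144·(2π^3/3); ∫ 2·12·(9)·x dx = 0 (odd integrand); ∫ 9^2 dx = 81·2π.
So (1/(2π)) ∫_{-π}^{π} (12x + 9)^2 dx = 144π^2/3 + 81 = 48π^2 + 81.
Parseval ⇒ Σ |c_n|^2 = 48π^2 + 81.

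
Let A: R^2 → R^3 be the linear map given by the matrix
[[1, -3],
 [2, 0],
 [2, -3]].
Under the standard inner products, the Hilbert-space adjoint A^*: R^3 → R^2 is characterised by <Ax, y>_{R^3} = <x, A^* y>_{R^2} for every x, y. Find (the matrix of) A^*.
A^* = A^T =
[[1, 2, 2],
 [-3, 0, -3]]

For real matrices with standard dot products, the defining identity <Ax, y> = <x, A^* y> gives (Ax)^T y = x^T (A^*) y, i.e. x^T A^T y = x^T (A^*) y. Since this holds for all x, y, we must have A^* = A^T. Therefore
A^* =
[[1, 2, 2],
 [-3, 0, -3]].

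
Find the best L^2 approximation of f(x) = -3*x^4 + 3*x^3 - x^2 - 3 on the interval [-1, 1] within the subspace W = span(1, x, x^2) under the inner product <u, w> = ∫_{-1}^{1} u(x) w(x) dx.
g(x) = -25*x^2/7 + 9*x/5 - 96/35

The best approximation g ∈ W is the orthogonal projection of f onto W. Writing g = a_0 + a_1 x + a_2 x^2, the coefficients solve the normal equations G · a = b where
  G_{ij} = <φ_i, φ_j> and b_i = <f, φ_i>, with φ_0 = 1, φ_1 = x, φ_2 = x^2.
G =
  [2, 0, 2/3]
  [0, 2/3, 0]
  [2/3, 0, 2/5],
b = (-118/15, 6/5, -114/35).
Solving gives a_0 = -96/35, a_1 = 9/5, a_2 = -25/7, so
  g(x) = -25*x^2/7 + 9*x/5 - 96/35.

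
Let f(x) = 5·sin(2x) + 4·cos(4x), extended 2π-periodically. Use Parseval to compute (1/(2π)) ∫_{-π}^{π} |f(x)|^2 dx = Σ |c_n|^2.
Σ |c_n|^2 = 41/2

Expand |f|^2 and use orthogonality of {sin(nx), cos(mx)} on [-π, π]:
  ∫_{-π}^{π} sin(nx)^2 dx = π, ∫ cos(mx)^2 dx = π, and cross terms integrate to 0.
So ∫_{-π}^{π} f(x)^2 dx = 5^2 · π + 4^2 · π = (25 + 16)π.
Divide by 2π: (25 + 16)/2 = 41/2.
By Parseval, this equals Σ |c_n|^2.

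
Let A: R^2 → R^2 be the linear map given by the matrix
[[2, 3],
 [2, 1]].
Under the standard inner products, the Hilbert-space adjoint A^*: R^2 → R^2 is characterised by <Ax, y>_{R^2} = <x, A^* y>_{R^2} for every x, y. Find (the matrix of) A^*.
A^* = A^T =
[[2, 2],
 [3, 1]]

For real matrices with standard dot products, the defining identity <Ax, y> = <x, A^* y> gives (Ax)^T y = x^T (A^*) y, i.e. x^T A^T y = x^T (A^*) y. Since this holds for all x, y, we must have A^* = A^T. Therefore
A^* =
[[2, 2],
 [3, 1]].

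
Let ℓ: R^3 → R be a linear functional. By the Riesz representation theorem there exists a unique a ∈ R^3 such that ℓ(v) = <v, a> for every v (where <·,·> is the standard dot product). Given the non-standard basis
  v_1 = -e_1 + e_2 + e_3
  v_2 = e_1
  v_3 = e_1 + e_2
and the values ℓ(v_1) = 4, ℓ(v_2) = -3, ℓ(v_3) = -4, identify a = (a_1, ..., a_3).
a = (-3, -1, 2)

Write a = (a_1, ..., a_3) in the standard basis. For each basis vector v_i, ℓ(v_i) = <v_i, a> is a linear equation in the a_j's. Collect the n equations into a matrix system V a = ℓ, where row i of V is v_i (expressed in the standard basis). Since V is invertible (lower-triangular with 1s on the diagonal, up to permutation), solve by back-substitution:
  V =
[[-1, 1, 1],
 [1, 0, 0],
 [1, 1, 0]]
  V a = (4, -3, -4)
Solving gives a = (-3, -1, 2).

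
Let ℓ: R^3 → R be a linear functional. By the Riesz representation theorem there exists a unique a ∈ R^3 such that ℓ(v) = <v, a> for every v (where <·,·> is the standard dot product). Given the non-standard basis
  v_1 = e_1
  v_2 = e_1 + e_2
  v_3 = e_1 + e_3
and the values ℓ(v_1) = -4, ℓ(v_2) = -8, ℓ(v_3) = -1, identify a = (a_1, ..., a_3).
a = (-4, -4, 3)

Write a = (a_1, ..., a_3) in the standard basis. For each basis vector v_i, ℓ(v_i) = <v_i, a> is a linear equation in the a_j's. Collect the n equations into a matrix system V a = ℓ, where row i of V is v_i (expressed in the standard basis). Since V is invertible (lower-triangular with 1s on the diagonal, up to permutation), solve by back-substitution:
  V =
[[1, 0, 0],
 [1, 1, 0],
 [1, 0, 1]]
  V a = (-4, -8, -1)
Solving gives a = (-4, -4, 3).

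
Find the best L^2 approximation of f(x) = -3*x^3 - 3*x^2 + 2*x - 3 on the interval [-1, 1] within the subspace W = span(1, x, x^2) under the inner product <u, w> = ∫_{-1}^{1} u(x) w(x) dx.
g(x) = -3*x^2 + x/5 - 3

The best approximation g ∈ W is the orthogonal projection of f onto W. Writing g = a_0 + a_1 x + a_2 x^2, the coefficients solve the normal equations G · a = b where
  G_{ij} = <φ_i, φ_j> and b_i = <f, φ_i>, with φ_0 = 1, φ_1 = x, φ_2 = x^2.
G =
  [2, 0, 2/3]
  [0, 2/3, 0]
  [2/3, 0, 2/5],
b = (-8, 2/15, -16/5).
Solving gives a_0 = -3, a_1 = 1/5, a_2 = -3, so
  g(x) = -3*x^2 + x/5 - 3.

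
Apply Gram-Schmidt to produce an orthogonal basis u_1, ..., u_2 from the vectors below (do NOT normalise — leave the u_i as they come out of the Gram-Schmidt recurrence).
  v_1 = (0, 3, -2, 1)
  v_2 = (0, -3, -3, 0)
Orthogonal basis:
  u_1 = (0, 3, -2, 1)
  u_2 = (0, -33/14, -24/7, 3/14)

Apply the Gram-Schmidt recurrence
  u_1 = v_1
  u_i = v_i − Σ_{j<i} ((v_i · u_j) / (u_j · u_j)) · u_j.

Step by step this gives:
  u_1 = (0, 3, -2, 1)
  u_2 = (0, -33/14, -24/7, 3/14)

Orthogonality check:
  u_2 · u_1 = 0 (should be 0)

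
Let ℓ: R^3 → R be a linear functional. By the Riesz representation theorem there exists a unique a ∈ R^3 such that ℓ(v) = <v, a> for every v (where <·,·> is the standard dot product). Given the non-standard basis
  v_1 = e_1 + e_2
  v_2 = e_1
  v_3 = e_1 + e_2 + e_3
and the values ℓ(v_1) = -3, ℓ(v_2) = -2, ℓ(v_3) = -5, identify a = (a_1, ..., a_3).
a = (-2, -1, -2)

Write a = (a_1, ..., a_3) in the standard basis. For each basis vector v_i, ℓ(v_i) = <v_i, a> is a linear equation in the a_j's. Collect the n equations into a matrix system V a = ℓ, where row i of V is v_i (expressed in the standard basis). Since V is invertible (lower-triangular with 1s on the diagonal, up to permutation), solve by back-substitution:
  V =
[[1, 1, 0],
 [1, 0, 0],
 [1, 1, 1]]
  V a = (-3, -2, -5)
Solving gives a = (-2, -1, -2).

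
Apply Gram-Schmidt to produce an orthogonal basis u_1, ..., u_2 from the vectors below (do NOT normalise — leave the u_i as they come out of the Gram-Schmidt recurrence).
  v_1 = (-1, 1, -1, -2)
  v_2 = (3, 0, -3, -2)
Orthogonal basis:
  u_1 = (-1, 1, -1, -2)
  u_2 = (25/7, -4/7, -17/7, -6/7)

Apply the Gram-Schmidt recurrence
  u_1 = v_1
  u_i = v_i − Σ_{j<i} ((v_i · u_j) / (u_j · u_j)) · u_j.

Step by step this gives:
  u_1 = (-1, 1, -1, -2)
  u_2 = (25/7, -4/7, -17/7, -6/7)

Orthogonality check:
  u_2 · u_1 = 0 (should be 0)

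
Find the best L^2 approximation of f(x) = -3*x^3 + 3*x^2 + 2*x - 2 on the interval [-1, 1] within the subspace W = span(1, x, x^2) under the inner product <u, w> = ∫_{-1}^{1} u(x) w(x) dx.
g(x) = 3*x^2 + x/5 - 2

The best approximation g ∈ W is the orthogonal projection of f onto W. Writing g = a_0 + a_1 x + a_2 x^2, the coefficients solve the normal equations G · a = b where
  G_{ij} = <φ_i, φ_j> and b_i = <f, φ_i>, with φ_0 = 1, φ_1 = x, φ_2 = x^2.
G =
  [2, 0, 2/3]
  [0, 2/3, 0]
  [2/3, 0, 2/5],
b = (-2, 2/15, -2/15).
Solving gives a_0 = -2, a_1 = 1/5, a_2 = 3, so
  g(x) = 3*x^2 + x/5 - 2.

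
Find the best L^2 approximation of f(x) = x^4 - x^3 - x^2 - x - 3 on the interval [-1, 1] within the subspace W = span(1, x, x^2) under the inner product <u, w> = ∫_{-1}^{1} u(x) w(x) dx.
g(x) = -x^2/7 - 8*x/5 - 108/35

The best approximation g ∈ W is the orthogonal projection of f onto W. Writing g = a_0 + a_1 x + a_2 x^2, the coefficients solve the normal equations G · a = b where
  G_{ij} = <φ_i, φ_j> and b_i = <f, φ_i>, with φ_0 = 1, φ_1 = x, φ_2 = x^2.
G =
  [2, 0, 2/3]
  [0, 2/3, 0]
  [2/3, 0, 2/5],
b = (-94/15, -16/15, -74/35).
Solving gives a_0 = -108/35, a_1 = -8/5, a_2 = -1/7, so
  g(x) = -x^2/7 - 8*x/5 - 108/35.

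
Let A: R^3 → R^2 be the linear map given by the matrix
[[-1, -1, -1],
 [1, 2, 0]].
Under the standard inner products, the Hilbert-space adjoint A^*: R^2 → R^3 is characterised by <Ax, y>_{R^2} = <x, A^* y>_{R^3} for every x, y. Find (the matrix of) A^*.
A^* = A^T =
[[-1, 1],
 [-1, 2],
 [-1, 0]]

For real matrices with standard dot products, the defining identity <Ax, y> = <x, A^* y> gives (Ax)^T y = x^T (A^*) y, i.e. x^T A^T y = x^T (A^*) y. Since this holds for all x, y, we must have A^* = A^T. Therefore
A^* =
[[-1, 1],
 [-1, 2],
 [-1, 0]].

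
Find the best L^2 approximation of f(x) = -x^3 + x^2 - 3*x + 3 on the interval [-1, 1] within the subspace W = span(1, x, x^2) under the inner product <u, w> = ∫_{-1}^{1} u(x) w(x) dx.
g(x) = x^2 - 18*x/5 + 3

The best approximation g ∈ W is the orthogonal projection of f onto W. Writing g = a_0 + a_1 x + a_2 x^2, the coefficients solve the normal equations G · a = b where
  G_{ij} = <φ_i, φ_j> and b_i = <f, φ_i>, with φ_0 = 1, φ_1 = x, φ_2 = x^2.
G =
  [2, 0, 2/3]
  [0, 2/3, 0]
  [2/3, 0, 2/5],
b = (20/3, -12/5, 12/5).
Solving gives a_0 = 3, a_1 = -18/5, a_2 = 1, so
  g(x) = x^2 - 18*x/5 + 3.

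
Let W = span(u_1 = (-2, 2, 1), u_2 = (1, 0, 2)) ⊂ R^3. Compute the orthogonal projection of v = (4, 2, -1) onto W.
proj_W(v) = (68/45, -10/9, 11/45)

Set up U = [u_1 | ... | u_2] ∈ R^(3×2). The projector onto W = col(U) is P = U (U^T U)^(-1) U^T.
Compute U^T U =
  [9, 0]
  [0, 5],
and U^T v = (-5, 2).
Solve U^T U · c = U^T v for the coefficients: c = (-5/9, 2/5). The projection is proj_W(v) = U c.
Check: (v - proj_W(v)) · u_1 = 0  (should be 0).
Check: (v - proj_W(v)) · u_2 = 0  (should be 0).
Result: proj_W(v) = (68/45, -10/9, 11/45).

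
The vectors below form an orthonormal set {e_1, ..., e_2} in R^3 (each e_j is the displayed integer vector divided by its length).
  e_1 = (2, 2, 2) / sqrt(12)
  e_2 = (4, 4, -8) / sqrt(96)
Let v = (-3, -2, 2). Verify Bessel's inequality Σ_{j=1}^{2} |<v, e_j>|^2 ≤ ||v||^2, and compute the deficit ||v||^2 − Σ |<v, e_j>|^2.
Σ |<v, e_j>|^2 = 33/2; ||v||^2 = 17; deficit = 1/2

Write each e_j = u_j / sqrt(<u_j, u_j>) where u_j is the displayed integer vector. Then <v, e_j> = <v, u_j> / sqrt(<u_j, u_j>), so |<v, e_j>|^2 = <v, u_j>^2 / <u_j, u_j>.
Coefficients: <v, e_1> = -6/sqrt(12), <v, e_2> = -36/sqrt(96).
Square and sum: Σ |<v, e_j>|^2 = 33/2.
Compute ||v||^2 = v·v = 17.
Deficit = 17 − 33/2 = 1/2 ≥ 0, confirming Bessel's inequality. (The deficit equals ||v − Σ <v,e_j> e_j||^2, the squared distance from v to span{e_j}.)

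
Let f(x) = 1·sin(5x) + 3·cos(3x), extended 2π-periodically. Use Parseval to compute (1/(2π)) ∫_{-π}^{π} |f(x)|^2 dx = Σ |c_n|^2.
Σ |c_n|^2 = 5

Expand |f|^2 and use orthogonality of {sin(nx), cos(mx)} on [-π, π]:
  ∫_{-π}^{π} sin(nx)^2 dx = π, ∫ cos(mx)^2 dx = π, and cross terms integrate to 0.
So ∫_{-π}^{π} f(x)^2 dx = 1^2 · π + 3^2 · π = (1 + 9)π.
Divide by 2π: (1 + 9)/2 = 5.
By Parseval, this equals Σ |c_n|^2.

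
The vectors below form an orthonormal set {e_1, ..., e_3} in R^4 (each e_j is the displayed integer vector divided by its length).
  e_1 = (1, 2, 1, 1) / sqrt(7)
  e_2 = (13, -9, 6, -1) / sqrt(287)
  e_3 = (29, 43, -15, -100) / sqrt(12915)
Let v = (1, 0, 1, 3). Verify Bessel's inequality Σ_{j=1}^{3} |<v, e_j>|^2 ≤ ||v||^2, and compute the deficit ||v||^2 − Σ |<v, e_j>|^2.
Σ |<v, e_j>|^2 = 3401/315; ||v||^2 = 11; deficit = 64/315

Write each e_j = u_j / sqrt(<u_j, u_j>) where u_j is the displayed integer vector. Then <v, e_j> = <v, u_j> / sqrt(<u_j, u_j>), so |<v, e_j>|^2 = <v, u_j>^2 / <u_j, u_j>.
Coefficients: <v, e_1> = 5/sqrt(7), <v, e_2> = 16/sqrt(287), <v, e_3> = -286/sqrt(12915).
Square and sum: Σ |<v, e_j>|^2 = 3401/315.
Compute ||v||^2 = v·v = 11.
Deficit = 11 − 3401/315 = 64/315 ≥ 0, confirming Bessel's inequality. (The deficit equals ||v − Σ <v,e_j> e_j||^2, the squared distance from v to span{e_j}.)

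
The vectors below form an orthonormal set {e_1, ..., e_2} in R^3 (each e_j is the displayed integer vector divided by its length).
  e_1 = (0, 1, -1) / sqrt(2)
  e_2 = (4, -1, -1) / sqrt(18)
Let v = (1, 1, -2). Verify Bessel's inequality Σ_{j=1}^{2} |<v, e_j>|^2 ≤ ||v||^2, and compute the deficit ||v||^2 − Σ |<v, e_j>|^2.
Σ |<v, e_j>|^2 = 53/9; ||v||^2 = 6; deficit = 1/9

Write each e_j = u_j / sqrt(<u_j, u_j>) where u_j is the displayed integer vector. Then <v, e_j> = <v, u_j> / sqrt(<u_j, u_j>), so |<v, e_j>|^2 = <v, u_j>^2 / <u_j, u_j>.
Coefficients: <v, e_1> = 3/sqrt(2), <v, e_2> = 5/sqrt(18).
Square and sum: Σ |<v, e_j>|^2 = 53/9.
Compute ||v||^2 = v·v = 6.
Deficit = 6 − 53/9 = 1/9 ≥ 0, confirming Bessel's inequality. (The deficit equals ||v − Σ <v,e_j> e_j||^2, the squared distance from v to span{e_j}.)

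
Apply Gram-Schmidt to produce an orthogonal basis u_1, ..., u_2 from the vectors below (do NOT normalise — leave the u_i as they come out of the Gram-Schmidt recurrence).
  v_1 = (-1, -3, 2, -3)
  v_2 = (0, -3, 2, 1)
Orthogonal basis:
  u_1 = (-1, -3, 2, -3)
  u_2 = (10/23, -39/23, 26/23, 53/23)

Apply the Gram-Schmidt recurrence
  u_1 = v_1
  u_i = v_i − Σ_{j<i} ((v_i · u_j) / (u_j · u_j)) · u_j.

Step by step this gives:
  u_1 = (-1, -3, 2, -3)
  u_2 = (10/23, -39/23, 26/23, 53/23)

Orthogonality check:
  u_2 · u_1 = 0 (should be 0)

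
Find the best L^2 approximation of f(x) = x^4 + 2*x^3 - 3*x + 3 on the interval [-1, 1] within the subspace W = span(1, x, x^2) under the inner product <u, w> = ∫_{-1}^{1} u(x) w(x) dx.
g(x) = 6*x^2/7 - 9*x/5 + 102/35

The best approximation g ∈ W is the orthogonal projection of f onto W. Writing g = a_0 + a_1 x + a_2 x^2, the coefficients solve the normal equations G · a = b where
  G_{ij} = <φ_i, φ_j> and b_i = <f, φ_i>, with φ_0 = 1, φ_1 = x, φ_2 = x^2.
G =
  [2, 0, 2/3]
  [0, 2/3, 0]
  [2/3, 0, 2/5],
b = (32/5, -6/5, 16/7).
Solving gives a_0 = 102/35, a_1 = -9/5, a_2 = 6/7, so
  g(x) = 6*x^2/7 - 9*x/5 + 102/35.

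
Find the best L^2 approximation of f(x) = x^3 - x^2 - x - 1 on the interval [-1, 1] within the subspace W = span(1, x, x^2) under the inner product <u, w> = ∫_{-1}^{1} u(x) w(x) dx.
g(x) = -x^2 - 2*x/5 - 1

The best approximation g ∈ W is the orthogonal projection of f onto W. Writing g = a_0 + a_1 x + a_2 x^2, the coefficients solve the normal equations G · a = b where
  G_{ij} = <φ_i, φ_j> and b_i = <f, φ_i>, with φ_0 = 1, φ_1 = x, φ_2 = x^2.
G =
  [2, 0, 2/3]
  [0, 2/3, 0]
  [2/3, 0, 2/5],
b = (-8/3, -4/15, -16/15).
Solving gives a_0 = -1, a_1 = -2/5, a_2 = -1, so
  g(x) = -x^2 - 2*x/5 - 1.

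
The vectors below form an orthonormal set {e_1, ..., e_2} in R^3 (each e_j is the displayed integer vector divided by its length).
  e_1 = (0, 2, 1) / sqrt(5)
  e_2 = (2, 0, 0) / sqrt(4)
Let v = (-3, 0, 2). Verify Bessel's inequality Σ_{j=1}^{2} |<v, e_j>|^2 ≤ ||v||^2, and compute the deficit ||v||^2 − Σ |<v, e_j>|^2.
Σ |<v, e_j>|^2 = 49/5; ||v||^2 = 13; deficit = 16/5

Write each e_j = u_j / sqrt(<u_j, u_j>) where u_j is the displayed integer vector. Then <v, e_j> = <v, u_j> / sqrt(<u_j, u_j>), so |<v, e_j>|^2 = <v, u_j>^2 / <u_j, u_j>.
Coefficients: <v, e_1> = 2/sqrt(5), <v, e_2> = -6/sqrt(4).
Square and sum: Σ |<v, e_j>|^2 = 49/5.
Compute ||v||^2 = v·v = 13.
Deficit = 13 − 49/5 = 16/5 ≥ 0, confirming Bessel's inequality. (The deficit equals ||v − Σ <v,e_j> e_j||^2, the squared distance from v to span{e_j}.)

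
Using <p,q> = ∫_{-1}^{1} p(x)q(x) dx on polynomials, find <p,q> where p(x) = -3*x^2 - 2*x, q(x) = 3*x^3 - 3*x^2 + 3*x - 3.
<p,q> = 16/5

Expand the product: p(x)·q(x) = -9*x^5 + 3*x^4 - 3*x^3 + 3*x^2 + 6*x.
∫_{-1}^{1} of each monomial x^k gives [2/(k+1) if k even, 0 if k odd]. Integrating term-by-term (or equivalently evaluating the antiderivative F(x) = -3*x^6/2 + 3*x^5/5 - 3*x^4/4 + x^3 + 3*x^2 at the endpoints):
  F(1) − F(−1) = 47/20 − (-17/20) = 16/5.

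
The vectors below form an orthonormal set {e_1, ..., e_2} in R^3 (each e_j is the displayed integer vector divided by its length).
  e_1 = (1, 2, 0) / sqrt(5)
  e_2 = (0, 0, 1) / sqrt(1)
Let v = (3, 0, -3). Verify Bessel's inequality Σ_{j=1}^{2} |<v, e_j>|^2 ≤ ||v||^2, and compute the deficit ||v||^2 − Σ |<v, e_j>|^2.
Σ |<v, e_j>|^2 = 54/5; ||v||^2 = 18; deficit = 36/5

Write each e_j = u_j / sqrt(<u_j, u_j>) where u_j is the displayed integer vector. Then <v, e_j> = <v, u_j> / sqrt(<u_j, u_j>), so |<v, e_j>|^2 = <v, u_j>^2 / <u_j, u_j>.
Coefficients: <v, e_1> = 3/sqrt(5), <v, e_2> = -3/sqrt(1).
Square and sum: Σ |<v, e_j>|^2 = 54/5.
Compute ||v||^2 = v·v = 18.
Deficit = 18 − 54/5 = 36/5 ≥ 0, confirming Bessel's inequality. (The deficit equals ||v − Σ <v,e_j> e_j||^2, the squared distance from v to span{e_j}.)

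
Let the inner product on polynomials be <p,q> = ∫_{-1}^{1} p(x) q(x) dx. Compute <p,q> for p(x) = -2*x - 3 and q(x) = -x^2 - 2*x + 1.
<p,q> = -4/3

Expand the product: p(x)·q(x) = 2*x^3 + 7*x^2 + 4*x - 3.
∫_{-1}^{1} of each monomial x^k gives [2/(k+1) if k even, 0 if k odd]. Integrating term-by-term (or equivalently evaluating the antiderivative F(x) = x^4/2 + 7*x^3/3 + 2*x^2 - 3*x at the endpoints):
  F(1) − F(−1) = 11/6 − (19/6) = -4/3.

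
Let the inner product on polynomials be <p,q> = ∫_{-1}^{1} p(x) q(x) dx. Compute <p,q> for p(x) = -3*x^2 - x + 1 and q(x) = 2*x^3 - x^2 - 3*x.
<p,q> = 26/15

Expand the product: p(x)·q(x) = -6*x^5 + x^4 + 12*x^3 + 2*x^2 - 3*x.
∫_{-1}^{1} of each monomial x^k gives [2/(k+1) if k even, 0 if k odd]. Integrating term-by-term (or equivalently evaluating the antiderivative F(x) = -x^6 + x^5/5 + 3*x^4 + 2*x^3/3 - 3*x^2/2 at the endpoints):
  F(1) − F(−1) = 41/30 − (-11/30) = 26/15.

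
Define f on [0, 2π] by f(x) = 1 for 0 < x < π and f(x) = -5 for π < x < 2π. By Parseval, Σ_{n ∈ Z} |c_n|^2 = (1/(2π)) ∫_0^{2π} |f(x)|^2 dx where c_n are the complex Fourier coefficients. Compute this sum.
Σ |c_n|^2 = 13

Parseval equates the L^2 energy of f (normalised by 1/(2π)) with the ℓ^2 sum of its Fourier coefficients: (1/(2π)) ∫_0^{2π} |f|^2 = Σ |c_n|^2.
Compute the left side: (1/(2π)) [∫_0^π 1^2 dx + ∫_π^{2π} (-5)^2 dx] = (1/(2π)) · (1π + 25π) = (1 + 25)/2 = 13.
So Σ_{n ∈ Z} |c_n|^2 = 13.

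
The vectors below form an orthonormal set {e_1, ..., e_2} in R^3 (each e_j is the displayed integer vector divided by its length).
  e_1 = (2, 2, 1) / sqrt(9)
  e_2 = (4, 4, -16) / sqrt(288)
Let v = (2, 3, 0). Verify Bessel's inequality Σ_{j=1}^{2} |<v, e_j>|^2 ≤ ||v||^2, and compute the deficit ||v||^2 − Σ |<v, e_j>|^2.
Σ |<v, e_j>|^2 = 25/2; ||v||^2 = 13; deficit = 1/2

Write each e_j = u_j / sqrt(<u_j, u_j>) where u_j is the displayed integer vector. Then <v, e_j> = <v, u_j> / sqrt(<u_j, u_j>), so |<v, e_j>|^2 = <v, u_j>^2 / <u_j, u_j>.
Coefficients: <v, e_1> = 10/sqrt(9), <v, e_2> = 20/sqrt(288).
Square and sum: Σ |<v, e_j>|^2 = 25/2.
Compute ||v||^2 = v·v = 13.
Deficit = 13 − 25/2 = 1/2 ≥ 0, confirming Bessel's inequality. (The deficit equals ||v − Σ <v,e_j> e_j||^2, the squared distance from v to span{e_j}.)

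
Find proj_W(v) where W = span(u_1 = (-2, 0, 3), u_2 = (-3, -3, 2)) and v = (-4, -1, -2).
proj_W(v) = (-181/142, -357/142, -13/71)

Set up U = [u_1 | ... | u_2] ∈ R^(3×2). The projector onto W = col(U) is P = U (U^T U)^(-1) U^T.
Compute U^T U =
  [13, 12]
  [12, 22],
and U^T v = (2, 11).
Solve U^T U · c = U^T v for the coefficients: c = (-44/71, 119/142). The projection is proj_W(v) = U c.
Check: (v - proj_W(v)) · u_1 = 0  (should be 0).
Check: (v - proj_W(v)) · u_2 = 0  (should be 0).
Result: proj_W(v) = (-181/142, -357/142, -13/71).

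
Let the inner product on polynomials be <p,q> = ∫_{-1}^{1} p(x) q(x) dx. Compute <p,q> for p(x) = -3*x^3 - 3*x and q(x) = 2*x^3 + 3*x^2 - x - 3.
<p,q> = -32/35

Expand the product: p(x)·q(x) = -6*x^6 - 9*x^5 - 3*x^4 + 3*x^2 + 9*x.
∫_{-1}^{1} of each monomial x^k gives [2/(k+1) if k even, 0 if k odd]. Integrating term-by-term (or equivalently evaluating the antiderivative F(x) = -6*x^7/7 - 3*x^6/2 - 3*x^5/5 + x^3 + 9*x^2/2 at the endpoints):
  F(1) − F(−1) = 89/35 − (121/35) = -32/35.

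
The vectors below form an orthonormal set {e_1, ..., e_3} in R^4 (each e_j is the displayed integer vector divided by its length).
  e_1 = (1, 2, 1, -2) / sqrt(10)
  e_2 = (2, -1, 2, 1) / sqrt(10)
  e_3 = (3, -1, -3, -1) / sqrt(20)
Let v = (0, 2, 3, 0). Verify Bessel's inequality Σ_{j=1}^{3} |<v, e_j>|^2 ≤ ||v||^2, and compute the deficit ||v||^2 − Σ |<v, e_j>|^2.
Σ |<v, e_j>|^2 = 251/20; ||v||^2 = 13; deficit = 9/20

Write each e_j = u_j / sqrt(<u_j, u_j>) where u_j is the displayed integer vector. Then <v, e_j> = <v, u_j> / sqrt(<u_j, u_j>), so |<v, e_j>|^2 = <v, u_j>^2 / <u_j, u_j>.
Coefficients: <v, e_1> = 7/sqrt(10), <v, e_2> = 4/sqrt(10), <v, e_3> = -11/sqrt(20).
Square and sum: Σ |<v, e_j>|^2 = 251/20.
Compute ||v||^2 = v·v = 13.
Deficit = 13 − 251/20 = 9/20 ≥ 0, confirming Bessel's inequality. (The deficit equals ||v − Σ <v,e_j> e_j||^2, the squared distance from v to span{e_j}.)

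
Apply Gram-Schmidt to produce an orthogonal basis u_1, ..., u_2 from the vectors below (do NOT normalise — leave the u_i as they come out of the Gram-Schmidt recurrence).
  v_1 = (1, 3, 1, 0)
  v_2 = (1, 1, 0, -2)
Orthogonal basis:
  u_1 = (1, 3, 1, 0)
  u_2 = (7/11, -1/11, -4/11, -2)

Apply the Gram-Schmidt recurrence
  u_1 = v_1
  u_i = v_i − Σ_{j<i} ((v_i · u_j) / (u_j · u_j)) · u_j.

Step by step this gives:
  u_1 = (1, 3, 1, 0)
  u_2 = (7/11, -1/11, -4/11, -2)

Orthogonality check:
  u_2 · u_1 = 0 (should be 0)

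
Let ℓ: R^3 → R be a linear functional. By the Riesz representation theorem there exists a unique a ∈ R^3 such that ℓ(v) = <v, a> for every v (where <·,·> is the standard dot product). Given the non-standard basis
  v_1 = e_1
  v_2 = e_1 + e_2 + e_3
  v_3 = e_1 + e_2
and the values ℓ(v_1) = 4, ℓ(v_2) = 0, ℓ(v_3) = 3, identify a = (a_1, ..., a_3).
a = (4, -1, -3)

Write a = (a_1, ..., a_3) in the standard basis. For each basis vector v_i, ℓ(v_i) = <v_i, a> is a linear equation in the a_j's. Collect the n equations into a matrix system V a = ℓ, where row i of V is v_i (expressed in the standard basis). Since V is invertible (lower-triangular with 1s on the diagonal, up to permutation), solve by back-substitution:
  V =
[[1, 0, 0],
 [1, 1, 1],
 [1, 1, 0]]
  V a = (4, 0, 3)
Solving gives a = (4, -1, -3).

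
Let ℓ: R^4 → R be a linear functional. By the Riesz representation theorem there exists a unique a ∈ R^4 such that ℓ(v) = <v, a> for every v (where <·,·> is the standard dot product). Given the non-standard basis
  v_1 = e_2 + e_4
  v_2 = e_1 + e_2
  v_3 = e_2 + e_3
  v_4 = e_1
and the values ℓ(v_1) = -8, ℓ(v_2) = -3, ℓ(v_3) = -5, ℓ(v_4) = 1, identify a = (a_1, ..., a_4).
a = (1, -4, -1, -4)

Write a = (a_1, ..., a_4) in the standard basis. For each basis vector v_i, ℓ(v_i) = <v_i, a> is a linear equation in the a_j's. Collect the n equations into a matrix system V a = ℓ, where row i of V is v_i (expressed in the standard basis). Since V is invertible (lower-triangular with 1s on the diagonal, up to permutation), solve by back-substitution:
  V =
[[0, 1, 0, 1],
 [1, 1, 0, 0],
 [0, 1, 1, 0],
 [1, 0, 0, 0]]
  V a = (-8, -3, -5, 1)
Solving gives a = (1, -4, -1, -4).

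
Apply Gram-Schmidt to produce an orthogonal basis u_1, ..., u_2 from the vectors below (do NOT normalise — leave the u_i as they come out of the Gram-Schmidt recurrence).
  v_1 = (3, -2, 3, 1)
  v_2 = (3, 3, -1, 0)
Orthogonal basis:
  u_1 = (3, -2, 3, 1)
  u_2 = (3, 3, -1, 0)

Apply the Gram-Schmidt recurrence
  u_1 = v_1
  u_i = v_i − Σ_{j<i} ((v_i · u_j) / (u_j · u_j)) · u_j.

Step by step this gives:
  u_1 = (3, -2, 3, 1)
  u_2 = (3, 3, -1, 0)

Orthogonality check:
  u_2 · u_1 = 0 (should be 0)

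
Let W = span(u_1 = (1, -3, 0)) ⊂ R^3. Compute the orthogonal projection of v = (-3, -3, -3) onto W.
proj_W(v) = (3/5, -9/5, 0)

Set up U = [u_1 | ... | u_1] ∈ R^(3×1). The projector onto W = col(U) is P = U (U^T U)^(-1) U^T.
Compute U^T U =
  [10],
and U^T v = (6).
Solve U^T U · c = U^T v for the coefficients: c = (3/5). The projection is proj_W(v) = U c.
Check: (v - proj_W(v)) · u_1 = 0  (should be 0).
Result: proj_W(v) = (3/5, -9/5, 0).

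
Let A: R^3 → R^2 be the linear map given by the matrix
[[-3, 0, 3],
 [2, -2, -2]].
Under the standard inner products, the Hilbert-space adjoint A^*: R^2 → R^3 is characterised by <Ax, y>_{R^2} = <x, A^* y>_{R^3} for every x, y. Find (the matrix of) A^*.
A^* = A^T =
[[-3, 2],
 [0, -2],
 [3, -2]]

For real matrices with standard dot products, the defining identity <Ax, y> = <x, A^* y> gives (Ax)^T y = x^T (A^*) y, i.e. x^T A^T y = x^T (A^*) y. Since this holds for all x, y, we must have A^* = A^T. Therefore
A^* =
[[-3, 2],
 [0, -2],
 [3, -2]].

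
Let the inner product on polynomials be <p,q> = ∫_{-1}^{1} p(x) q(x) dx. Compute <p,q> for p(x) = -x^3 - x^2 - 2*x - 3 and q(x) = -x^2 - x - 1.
<p,q> = 54/5

Expand the product: p(x)·q(x) = x^5 + 2*x^4 + 4*x^3 + 6*x^2 + 5*x + 3.
∫_{-1}^{1} of each monomial x^k gives [2/(k+1) if k even, 0 if k odd]. Integrating term-by-term (or equivalently evaluating the antiderivative F(x) = x^6/6 + 2*x^5/5 + x^4 + 2*x^3 + 5*x^2/2 + 3*x at the endpoints):
  F(1) − F(−1) = 136/15 − (-26/15) = 54/5.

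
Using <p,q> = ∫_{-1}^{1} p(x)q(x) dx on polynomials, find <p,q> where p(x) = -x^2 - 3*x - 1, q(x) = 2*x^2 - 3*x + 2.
<p,q> = -22/15

Expand the product: p(x)·q(x) = -2*x^4 - 3*x^3 + 5*x^2 - 3*x - 2.
∫_{-1}^{1} of each monomial x^k gives [2/(k+1) if k even, 0 if k odd]. Integrating term-by-term (or equivalently evaluating the antiderivative F(x) = -2*x^5/5 - 3*x^4/4 + 5*x^3/3 - 3*x^2/2 - 2*x at the endpoints):
  F(1) − F(−1) = -179/60 − (-91/60) = -22/15.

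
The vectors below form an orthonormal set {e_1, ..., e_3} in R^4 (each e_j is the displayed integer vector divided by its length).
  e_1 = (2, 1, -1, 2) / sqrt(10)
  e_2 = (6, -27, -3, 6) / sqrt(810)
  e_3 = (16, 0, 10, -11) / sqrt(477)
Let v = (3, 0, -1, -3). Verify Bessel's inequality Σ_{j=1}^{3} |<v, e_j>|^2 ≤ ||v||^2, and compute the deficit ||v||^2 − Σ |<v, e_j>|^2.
Σ |<v, e_j>|^2 = 566/53; ||v||^2 = 19; deficit = 441/53

Write each e_j = u_j / sqrt(<u_j, u_j>) where u_j is the displayed integer vector. Then <v, e_j> = <v, u_j> / sqrt(<u_j, u_j>), so |<v, e_j>|^2 = <v, u_j>^2 / <u_j, u_j>.
Coefficients: <v, e_1> = 1/sqrt(10), <v, e_2> = 3/sqrt(810), <v, e_3> = 71/sqrt(477).
Square and sum: Σ |<v, e_j>|^2 = 566/53.
Compute ||v||^2 = v·v = 19.
Deficit = 19 − 566/53 = 441/53 ≥ 0, confirming Bessel's inequality. (The deficit equals ||v − Σ <v,e_j> e_j||^2, the squared distance from v to span{e_j}.)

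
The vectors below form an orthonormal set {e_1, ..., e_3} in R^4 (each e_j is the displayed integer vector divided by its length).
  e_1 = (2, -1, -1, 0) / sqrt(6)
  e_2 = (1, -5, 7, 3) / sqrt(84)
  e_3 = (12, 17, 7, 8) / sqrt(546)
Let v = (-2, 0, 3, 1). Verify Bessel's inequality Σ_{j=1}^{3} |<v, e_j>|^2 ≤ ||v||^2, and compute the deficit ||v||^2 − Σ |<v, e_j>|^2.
Σ |<v, e_j>|^2 = 545/39; ||v||^2 = 14; deficit = 1/39

Write each e_j = u_j / sqrt(<u_j, u_j>) where u_j is the displayed integer vector. Then <v, e_j> = <v, u_j> / sqrt(<u_j, u_j>), so |<v, e_j>|^2 = <v, u_j>^2 / <u_j, u_j>.
Coefficients: <v, e_1> = -7/sqrt(6), <v, e_2> = 22/sqrt(84), <v, e_3> = 5/sqrt(546).
Square and sum: Σ |<v, e_j>|^2 = 545/39.
Compute ||v||^2 = v·v = 14.
Deficit = 14 − 545/39 = 1/39 ≥ 0, confirming Bessel's inequality. (The deficit equals ||v − Σ <v,e_j> e_j||^2, the squared distance from v to span{e_j}.)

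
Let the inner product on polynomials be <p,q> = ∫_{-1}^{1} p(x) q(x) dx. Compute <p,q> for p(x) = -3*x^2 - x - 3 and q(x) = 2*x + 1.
<p,q> = -28/3

Expand the product: p(x)·q(x) = -6*x^3 - 5*x^2 - 7*x - 3.
∫_{-1}^{1} of each monomial x^k gives [2/(k+1) if k even, 0 if k odd]. Integrating term-by-term (or equivalently evaluating the antiderivative F(x) = -3*x^4/2 - 5*x^3/3 - 7*x^2/2 - 3*x at the endpoints):
  F(1) − F(−1) = -29/3 − (-1/3) = -28/3.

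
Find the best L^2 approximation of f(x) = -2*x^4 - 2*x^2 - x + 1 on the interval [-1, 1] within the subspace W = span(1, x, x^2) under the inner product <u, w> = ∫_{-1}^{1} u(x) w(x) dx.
g(x) = -26*x^2/7 - x + 41/35

The best approximation g ∈ W is the orthogonal projection of f onto W. Writing g = a_0 + a_1 x + a_2 x^2, the coefficients solve the normal equations G · a = b where
  G_{ij} = <φ_i, φ_j> and b_i = <f, φ_i>, with φ_0 = 1, φ_1 = x, φ_2 = x^2.
G =
  [2, 0, 2/3]
  [0, 2/3, 0]
  [2/3, 0, 2/5],
b = (-2/15, -2/3, -74/105).
Solving gives a_0 = 41/35, a_1 = -1, a_2 = -26/7, so
  g(x) = -26*x^2/7 - x + 41/35.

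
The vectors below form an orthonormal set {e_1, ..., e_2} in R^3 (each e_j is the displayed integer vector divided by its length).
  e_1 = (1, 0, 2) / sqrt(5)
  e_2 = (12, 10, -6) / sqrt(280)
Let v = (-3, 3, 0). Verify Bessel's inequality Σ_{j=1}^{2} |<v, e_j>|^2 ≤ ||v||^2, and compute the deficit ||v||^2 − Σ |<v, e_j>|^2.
Σ |<v, e_j>|^2 = 27/14; ||v||^2 = 18; deficit = 225/14

Write each e_j = u_j / sqrt(<u_j, u_j>) where u_j is the displayed integer vector. Then <v, e_j> = <v, u_j> / sqrt(<u_j, u_j>), so |<v, e_j>|^2 = <v, u_j>^2 / <u_j, u_j>.
Coefficients: <v, e_1> = -3/sqrt(5), <v, e_2> = -6/sqrt(280).
Square and sum: Σ |<v, e_j>|^2 = 27/14.
Compute ||v||^2 = v·v = 18.
Deficit = 18 − 27/14 = 225/14 ≥ 0, confirming Bessel's inequality. (The deficit equals ||v − Σ <v,e_j> e_j||^2, the squared distance from v to span{e_j}.)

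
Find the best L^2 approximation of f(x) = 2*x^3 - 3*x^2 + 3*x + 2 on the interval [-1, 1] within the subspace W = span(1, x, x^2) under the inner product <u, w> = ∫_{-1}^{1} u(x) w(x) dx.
g(x) = -3*x^2 + 21*x/5 + 2

The best approximation g ∈ W is the orthogonal projection of f onto W. Writing g = a_0 + a_1 x + a_2 x^2, the coefficients solve the normal equations G · a = b where
  G_{ij} = <φ_i, φ_j> and b_i = <f, φ_i>, with φ_0 = 1, φ_1 = x, φ_2 = x^2.
G =
  [2, 0, 2/3]
  [0, 2/3, 0]
  [2/3, 0, 2/5],
b = (2, 14/5, 2/15).
Solving gives a_0 = 2, a_1 = 21/5, a_2 = -3, so
  g(x) = -3*x^2 + 21*x/5 + 2.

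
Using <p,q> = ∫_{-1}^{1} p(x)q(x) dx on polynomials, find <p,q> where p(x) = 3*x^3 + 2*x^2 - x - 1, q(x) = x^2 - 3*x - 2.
<p,q> = -2/15

Expand the product: p(x)·q(x) = 3*x^5 - 7*x^4 - 13*x^3 - 2*x^2 + 5*x + 2.
∫_{-1}^{1} of each monomial x^k gives [2/(k+1) if k even, 0 if k odd]. Integrating term-by-term (or equivalently evaluating the antiderivative F(x) = x^6/2 - 7*x^5/5 - 13*x^4/4 - 2*x^3/3 + 5*x^2/2 + 2*x at the endpoints):
  F(1) − F(−1) = -19/60 − (-11/60) = -2/15.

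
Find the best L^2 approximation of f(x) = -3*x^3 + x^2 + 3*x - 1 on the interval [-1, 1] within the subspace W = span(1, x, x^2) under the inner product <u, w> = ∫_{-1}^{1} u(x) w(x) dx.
g(x) = x^2 + 6*x/5 - 1

The best approximation g ∈ W is the orthogonal projection of f onto W. Writing g = a_0 + a_1 x + a_2 x^2, the coefficients solve the normal equations G · a = b where
  G_{ij} = <φ_i, φ_j> and b_i = <f, φ_i>, with φ_0 = 1, φ_1 = x, φ_2 = x^2.
G =
  [2, 0, 2/3]
  [0, 2/3, 0]
  [2/3, 0, 2/5],
b = (-4/3, 4/5, -4/15).
Solving gives a_0 = -1, a_1 = 6/5, a_2 = 1, so
  g(x) = x^2 + 6*x/5 - 1.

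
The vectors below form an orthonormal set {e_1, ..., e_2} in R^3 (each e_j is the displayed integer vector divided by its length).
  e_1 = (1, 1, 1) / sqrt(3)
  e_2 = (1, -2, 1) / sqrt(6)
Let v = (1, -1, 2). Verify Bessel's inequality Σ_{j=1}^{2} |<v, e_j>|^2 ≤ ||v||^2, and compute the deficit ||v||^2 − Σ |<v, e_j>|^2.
Σ |<v, e_j>|^2 = 11/2; ||v||^2 = 6; deficit = 1/2

Write each e_j = u_j / sqrt(<u_j, u_j>) where u_j is the displayed integer vector. Then <v, e_j> = <v, u_j> / sqrt(<u_j, u_j>), so |<v, e_j>|^2 = <v, u_j>^2 / <u_j, u_j>.
Coefficients: <v, e_1> = 2/sqrt(3), <v, e_2> = 5/sqrt(6).
Square and sum: Σ |<v, e_j>|^2 = 11/2.
Compute ||v||^2 = v·v = 6.
Deficit = 6 − 11/2 = 1/2 ≥ 0, confirming Bessel's inequality. (The deficit equals ||v − Σ <v,e_j> e_j||^2, the squared distance from v to span{e_j}.)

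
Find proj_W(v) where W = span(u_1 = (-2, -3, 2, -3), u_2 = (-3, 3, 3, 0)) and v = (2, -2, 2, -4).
proj_W(v) = (-6/11, -34/11, 6/11, -24/11)

Set up U = [u_1 | ... | u_2] ∈ R^(4×2). The projector onto W = col(U) is P = U (U^T U)^(-1) U^T.
Compute U^T U =
  [26, 3]
  [3, 27],
and U^T v = (18, -6).
Solve U^T U · c = U^T v for the coefficients: c = (8/11, -10/33). The projection is proj_W(v) = U c.
Check: (v - proj_W(v)) · u_1 = 0  (should be 0).
Check: (v - proj_W(v)) · u_2 = 0  (should be 0).
Result: proj_W(v) = (-6/11, -34/11, 6/11, -24/11).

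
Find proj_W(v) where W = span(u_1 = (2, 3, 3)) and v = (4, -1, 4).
proj_W(v) = (17/11, 51/22, 51/22)

Set up U = [u_1 | ... | u_1] ∈ R^(3×1). The projector onto W = col(U) is P = U (U^T U)^(-1) U^T.
Compute U^T U =
  [22],
and U^T v = (17).
Solve U^T U · c = U^T v for the coefficients: c = (17/22). The projection is proj_W(v) = U c.
Check: (v - proj_W(v)) · u_1 = 0  (should be 0).
Result: proj_W(v) = (17/11, 51/22, 51/22).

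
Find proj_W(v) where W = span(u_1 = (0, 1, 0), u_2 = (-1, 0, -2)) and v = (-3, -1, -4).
proj_W(v) = (-11/5, -1, -22/5)

Set up U = [u_1 | ... | u_2] ∈ R^(3×2). The projector onto W = col(U) is P = U (U^T U)^(-1) U^T.
Compute U^T U =
  [1, 0]
  [0, 5],
and U^T v = (-1, 11).
Solve U^T U · c = U^T v for the coefficients: c = (-1, 11/5). The projection is proj_W(v) = U c.
Check: (v - proj_W(v)) · u_1 = 0  (should be 0).
Check: (v - proj_W(v)) · u_2 = 0  (should be 0).
Result: proj_W(v) = (-11/5, -1, -22/5).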